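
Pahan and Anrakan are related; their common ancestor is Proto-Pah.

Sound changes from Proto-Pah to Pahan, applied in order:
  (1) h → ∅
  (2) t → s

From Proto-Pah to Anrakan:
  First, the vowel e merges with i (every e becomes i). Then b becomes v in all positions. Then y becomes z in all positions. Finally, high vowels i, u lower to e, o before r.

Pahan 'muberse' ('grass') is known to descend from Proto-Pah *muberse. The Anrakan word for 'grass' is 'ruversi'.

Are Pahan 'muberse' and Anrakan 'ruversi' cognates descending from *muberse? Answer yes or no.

no

Derive the expected Anrakan reflex of *muberse:
Anrakan: start from *muberse.
  rule 1 (vowel merger): muberse → mubirsi
  rule 2 (unconditioned shift): mubirsi → muvirsi
  rule 3: no change — muvirsi
  rule 4 (pre-rhotic lowering): muvirsi → muversi
  ⇒ Anrakan muversi
The regular Anrakan reflex would be 'muversi', but the attested form is 'ruversi'. The correspondence is irregular, so they are not cognates (the Anrakan form has a different source).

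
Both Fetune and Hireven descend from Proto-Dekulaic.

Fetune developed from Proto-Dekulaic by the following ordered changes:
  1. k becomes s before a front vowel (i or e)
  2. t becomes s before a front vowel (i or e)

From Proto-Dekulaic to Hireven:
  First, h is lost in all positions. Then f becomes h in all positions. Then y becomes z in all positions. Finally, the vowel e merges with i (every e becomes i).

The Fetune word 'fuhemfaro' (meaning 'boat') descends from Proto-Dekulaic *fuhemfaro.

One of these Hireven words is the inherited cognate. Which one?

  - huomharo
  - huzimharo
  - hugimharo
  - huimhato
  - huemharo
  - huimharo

huimharo

Hireven: start from *fuhemfaro.
  rule 1 (h-loss): fuhemfaro → fuemfaro
  rule 2 (unconditioned shift): fuemfaro → huemharo
  rule 3: no change — huemharo
  rule 4 (vowel merger): huemharo → huimharo
  ⇒ Hireven huimharo
Among the options, 'huimharo' alone shows every Hireven change applied in order.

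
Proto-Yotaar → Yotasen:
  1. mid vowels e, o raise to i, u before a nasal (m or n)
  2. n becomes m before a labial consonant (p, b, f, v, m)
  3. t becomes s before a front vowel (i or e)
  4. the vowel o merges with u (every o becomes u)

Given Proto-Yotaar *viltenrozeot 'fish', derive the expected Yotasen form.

Yotasen: start from *viltenrozeot.
  rule 1 (pre-nasal raising): viltenrozeot → viltinrozeot
  rule 2: no change — viltinrozeot
  rule 3 (palatalisation): viltinrozeot → vilsinrozeot
  rule 4 (vowel merger): vilsinrozeot → vilsinruzeut
  ⇒ Yotasen vilsinruzeut

vilsinruzeut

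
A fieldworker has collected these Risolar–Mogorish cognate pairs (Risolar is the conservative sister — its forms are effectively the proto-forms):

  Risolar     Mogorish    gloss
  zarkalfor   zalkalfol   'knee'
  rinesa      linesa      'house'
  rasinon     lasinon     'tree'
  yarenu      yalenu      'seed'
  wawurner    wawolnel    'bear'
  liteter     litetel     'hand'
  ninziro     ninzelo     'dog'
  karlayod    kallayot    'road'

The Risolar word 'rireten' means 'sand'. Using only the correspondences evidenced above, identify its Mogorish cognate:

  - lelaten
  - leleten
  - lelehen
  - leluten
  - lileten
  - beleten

rinesa ~ linesa — Risolar r corresponds to Mogorish l word-initially before a front vowel.
ninziro ~ ninzelo — Risolar i corresponds to Mogorish e after a consonant, before r.
yarenu ~ yalenu — Risolar r corresponds to Mogorish l between vowels (before a front vowel).
Applying these to Risolar 'rireten':
  rireten → lireten   (r→l word-initially before a front vowel)
  lireten → lereten   (i→e after a consonant, before r)
  lereten → leleten   (r→l between vowels (before a front vowel))
So the Mogorish cognate is 'leleten'.

leleten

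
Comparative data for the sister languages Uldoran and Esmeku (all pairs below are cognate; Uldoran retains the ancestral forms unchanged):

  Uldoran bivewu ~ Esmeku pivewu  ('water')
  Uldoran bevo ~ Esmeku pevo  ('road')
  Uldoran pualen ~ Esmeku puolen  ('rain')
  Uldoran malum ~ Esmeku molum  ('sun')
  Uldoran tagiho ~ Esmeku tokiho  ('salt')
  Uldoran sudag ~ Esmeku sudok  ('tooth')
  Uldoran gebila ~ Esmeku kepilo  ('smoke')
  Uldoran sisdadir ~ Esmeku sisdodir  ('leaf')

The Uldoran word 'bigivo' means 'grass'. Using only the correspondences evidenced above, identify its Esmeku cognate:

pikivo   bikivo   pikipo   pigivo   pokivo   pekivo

pikivo

bivewu ~ pivewu — Uldoran b corresponds to Esmeku p word-initially before a front vowel.
tagiho ~ tokiho — Uldoran g corresponds to Esmeku k between vowels (before a front vowel).
Applying these to Uldoran 'bigivo':
  bigivo → pigivo   (b→p word-initially before a front vowel)
  pigivo → pikivo   (g→k between vowels (before a front vowel))
So the Esmeku cognate is 'pikivo'.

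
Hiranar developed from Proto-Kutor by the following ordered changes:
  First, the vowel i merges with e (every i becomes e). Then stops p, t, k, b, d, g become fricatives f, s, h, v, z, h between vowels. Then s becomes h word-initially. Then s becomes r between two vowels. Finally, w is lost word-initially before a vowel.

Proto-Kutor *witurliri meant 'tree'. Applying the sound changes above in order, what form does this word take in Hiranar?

Hiranar: *witurliri > weturlere > wesurlere > werurlere > erurlere  (by vowel merger, intervocalic lenition, rhotacism, glide loss)

erurlere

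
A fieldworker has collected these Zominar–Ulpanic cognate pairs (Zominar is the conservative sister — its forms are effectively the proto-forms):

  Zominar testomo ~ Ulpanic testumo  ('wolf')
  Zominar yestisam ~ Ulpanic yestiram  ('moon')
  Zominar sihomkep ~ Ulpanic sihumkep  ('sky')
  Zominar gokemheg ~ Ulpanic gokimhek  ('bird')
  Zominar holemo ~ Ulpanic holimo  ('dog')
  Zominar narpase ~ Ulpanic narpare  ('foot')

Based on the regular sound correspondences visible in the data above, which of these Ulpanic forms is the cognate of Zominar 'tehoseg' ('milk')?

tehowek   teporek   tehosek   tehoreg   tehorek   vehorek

tehorek

narpase ~ narpare — Zominar s corresponds to Ulpanic r between vowels (before a front vowel).
gokemheg ~ gokimhek — Zominar g corresponds to Ulpanic k word-finally.
Applying these to Zominar 'tehoseg':
  tehoseg → tehoreg   (s→r between vowels (before a front vowel))
  tehoreg → tehorek   (g→k word-finally)
So the Ulpanic cognate is 'tehorek'.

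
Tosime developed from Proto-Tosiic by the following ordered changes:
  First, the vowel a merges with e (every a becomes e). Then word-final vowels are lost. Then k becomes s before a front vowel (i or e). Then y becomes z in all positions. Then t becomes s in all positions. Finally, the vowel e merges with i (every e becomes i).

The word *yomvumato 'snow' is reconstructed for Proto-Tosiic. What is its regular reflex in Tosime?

Tosime: *yomvumato > yomvumeto > yomvumet > zomvumet > zomvumes > zomvumis  (by vowel merger, apocope, unconditioned shift, unconditioned shift, vowel merger)

zomvumis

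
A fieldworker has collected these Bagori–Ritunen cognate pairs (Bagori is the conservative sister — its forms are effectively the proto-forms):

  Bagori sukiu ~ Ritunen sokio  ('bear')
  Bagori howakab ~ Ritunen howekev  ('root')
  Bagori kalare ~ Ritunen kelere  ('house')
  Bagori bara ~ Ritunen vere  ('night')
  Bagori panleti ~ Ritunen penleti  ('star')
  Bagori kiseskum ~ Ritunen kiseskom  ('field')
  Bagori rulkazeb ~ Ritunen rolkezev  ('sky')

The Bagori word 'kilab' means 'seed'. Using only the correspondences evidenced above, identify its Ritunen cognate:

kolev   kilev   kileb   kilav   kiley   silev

howakab ~ howekev — Bagori a corresponds to Ritunen e after a consonant, before a labial obstruent.
howakab ~ howekev, rulkazeb ~ rolkezev — Bagori b corresponds to Ritunen v word-finally.
Applying these to Bagori 'kilab':
  kilab → kileb   (a→e after a consonant, before a labial obstruent)
  kileb → kilev   (b→v word-finally)
So the Ritunen cognate is 'kilev'.

kilev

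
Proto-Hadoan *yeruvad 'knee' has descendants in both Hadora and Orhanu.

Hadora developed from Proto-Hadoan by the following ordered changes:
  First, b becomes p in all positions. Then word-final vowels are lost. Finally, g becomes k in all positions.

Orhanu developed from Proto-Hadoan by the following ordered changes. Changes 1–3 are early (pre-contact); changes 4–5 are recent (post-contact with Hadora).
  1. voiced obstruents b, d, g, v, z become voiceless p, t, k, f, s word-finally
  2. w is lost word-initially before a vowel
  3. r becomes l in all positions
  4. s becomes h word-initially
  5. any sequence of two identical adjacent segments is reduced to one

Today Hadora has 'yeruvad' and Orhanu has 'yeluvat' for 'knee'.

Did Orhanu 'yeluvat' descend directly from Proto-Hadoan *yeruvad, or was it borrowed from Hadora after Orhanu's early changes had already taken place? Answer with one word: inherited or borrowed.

If inherited, *yeruvad would pass through all of Orhanu's changes:
Orhanu: *yeruvad
  yeruvad → yeruvat   [final devoicing]
  yeruvat (rule 2 does not apply)
  yeruvat → yeluvat   [unconditioned shift]
  yeluvat (rule 4 does not apply)
  yeluvat (rule 5 does not apply)
  giving Orhanu yeluvat.
If borrowed from Hadora 'yeruvad' after the early changes, it would undergo only the recent ones:
  rule 4 (debuccalisation): no change (yeruvad)
  rule 5 (degemination): no change (yeruvad)
  ⇒ as a loan: yeruvad
Orhanu 'yeluvat' matches the inherited outcome exactly, so it is an inherited cognate, not a loan.

inherited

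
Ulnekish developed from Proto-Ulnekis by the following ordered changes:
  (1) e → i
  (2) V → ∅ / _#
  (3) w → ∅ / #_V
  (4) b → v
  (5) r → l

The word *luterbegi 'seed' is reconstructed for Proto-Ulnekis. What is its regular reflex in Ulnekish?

lutilvig

Ulnekish: *luterbegi > lutirbigi > lutirbig > lutirvig > lutilvig  (by vowel merger, apocope, unconditioned shift, unconditioned shift)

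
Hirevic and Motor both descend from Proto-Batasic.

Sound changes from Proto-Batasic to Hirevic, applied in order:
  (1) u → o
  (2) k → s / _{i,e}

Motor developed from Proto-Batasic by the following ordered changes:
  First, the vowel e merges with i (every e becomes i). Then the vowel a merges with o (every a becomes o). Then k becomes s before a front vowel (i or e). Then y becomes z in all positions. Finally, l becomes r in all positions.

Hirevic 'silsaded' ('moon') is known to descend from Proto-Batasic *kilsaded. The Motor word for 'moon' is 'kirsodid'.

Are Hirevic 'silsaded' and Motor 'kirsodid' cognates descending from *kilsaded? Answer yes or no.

Derive the expected Motor reflex of *kilsaded:
Motor: *kilsaded
  kilsaded → kilsadid   [vowel merger]
  kilsadid → kilsodid   [vowel merger]
  kilsodid → silsodid   [palatalisation]
  silsodid (rule 4 does not apply)
  silsodid → sirsodid   [unconditioned shift]
  giving Motor sirsodid.
The regular Motor reflex would be 'sirsodid', but the attested form is 'kirsodid'. The correspondence is irregular, so they are not cognates (the Motor form has a different source).

no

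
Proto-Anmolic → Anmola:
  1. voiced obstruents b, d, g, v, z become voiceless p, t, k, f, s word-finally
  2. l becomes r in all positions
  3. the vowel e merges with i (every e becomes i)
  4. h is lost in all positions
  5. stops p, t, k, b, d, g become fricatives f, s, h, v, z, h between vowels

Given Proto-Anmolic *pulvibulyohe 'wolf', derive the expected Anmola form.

purvivuryoi

Anmola: *pulvibulyohe
  pulvibulyohe (rule 1 does not apply)
  pulvibulyohe → purviburyohe   [unconditioned shift]
  purviburyohe → purviburyohi   [vowel merger]
  purviburyohi → purviburyoi   [h-loss]
  purviburyoi → purvivuryoi   [intervocalic lenition]
  giving Anmola purvivuryoi.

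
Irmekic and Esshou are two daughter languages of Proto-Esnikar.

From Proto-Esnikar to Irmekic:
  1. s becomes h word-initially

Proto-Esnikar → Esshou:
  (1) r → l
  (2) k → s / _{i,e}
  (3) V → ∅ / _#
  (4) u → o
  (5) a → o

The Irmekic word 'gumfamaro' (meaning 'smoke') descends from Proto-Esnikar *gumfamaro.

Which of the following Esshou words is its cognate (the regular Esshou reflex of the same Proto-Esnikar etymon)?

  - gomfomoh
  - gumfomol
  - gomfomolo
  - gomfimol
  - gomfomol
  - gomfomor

Esshou: start from *gumfamaro.
  rule 1 (unconditioned shift): gumfamaro → gumfamalo
  rule 2: no change — gumfamalo
  rule 3 (apocope): gumfamalo → gumfamal
  rule 4 (vowel merger): gumfamal → gomfamal
  rule 5 (vowel merger): gomfamal → gomfomol
  ⇒ Esshou gomfomol

gomfomol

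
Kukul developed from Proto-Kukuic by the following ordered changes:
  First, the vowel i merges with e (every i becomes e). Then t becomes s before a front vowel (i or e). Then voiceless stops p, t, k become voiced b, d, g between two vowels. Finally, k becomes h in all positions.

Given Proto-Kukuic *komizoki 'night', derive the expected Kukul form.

homezoge

Kukul: *komizoki > komezoke > komezoge > homezoge  (by vowel merger, intervocalic voicing, unconditioned shift)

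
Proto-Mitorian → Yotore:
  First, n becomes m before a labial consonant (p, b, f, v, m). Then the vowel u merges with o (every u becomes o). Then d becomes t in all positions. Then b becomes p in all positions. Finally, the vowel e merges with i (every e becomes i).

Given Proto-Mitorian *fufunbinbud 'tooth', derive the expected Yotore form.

fofompimpot

Yotore: *fufunbinbud > fufumbimbud > fofombimbod > fofombimbot > fofompimpot  (by nasal place assimilation, vowel merger, unconditioned shift, unconditioned shift)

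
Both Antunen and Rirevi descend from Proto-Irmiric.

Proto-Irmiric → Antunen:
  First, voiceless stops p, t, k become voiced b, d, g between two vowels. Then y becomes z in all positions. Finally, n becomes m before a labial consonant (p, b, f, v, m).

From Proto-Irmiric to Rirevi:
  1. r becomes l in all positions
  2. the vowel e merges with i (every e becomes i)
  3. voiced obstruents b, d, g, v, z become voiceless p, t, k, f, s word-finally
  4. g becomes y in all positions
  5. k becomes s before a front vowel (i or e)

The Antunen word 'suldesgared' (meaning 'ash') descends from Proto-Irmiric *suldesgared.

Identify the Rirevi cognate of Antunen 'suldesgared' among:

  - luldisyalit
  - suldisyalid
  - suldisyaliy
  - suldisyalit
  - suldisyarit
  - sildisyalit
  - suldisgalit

Rirevi: *suldesgared
  suldesgared → suldesgaled   [unconditioned shift]
  suldesgaled → suldisgalid   [vowel merger]
  suldisgalid → suldisgalit   [final devoicing]
  suldisgalit → suldisyalit   [unconditioned shift]
  suldisyalit (rule 5 does not apply)
  giving Rirevi suldisyalit.

suldisyalit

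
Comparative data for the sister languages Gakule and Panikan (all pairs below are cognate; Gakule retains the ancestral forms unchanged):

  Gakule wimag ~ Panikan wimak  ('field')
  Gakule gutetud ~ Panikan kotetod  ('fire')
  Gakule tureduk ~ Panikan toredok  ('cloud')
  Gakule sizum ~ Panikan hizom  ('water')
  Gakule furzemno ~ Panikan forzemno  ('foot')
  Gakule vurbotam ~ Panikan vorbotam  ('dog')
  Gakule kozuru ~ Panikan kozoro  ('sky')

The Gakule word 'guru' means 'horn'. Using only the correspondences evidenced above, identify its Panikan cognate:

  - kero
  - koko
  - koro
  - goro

gutetud ~ kotetod — Gakule g corresponds to Panikan k word-initially before a back vowel.
tureduk ~ toredok, furzemno ~ forzemno — Gakule u corresponds to Panikan o after a consonant, before r.
kozuru ~ kozoro — Gakule u corresponds to Panikan o word-finally.
Applying these to Gakule 'guru':
  guru → kuru   (g→k word-initially before a back vowel)
  kuru → koru   (u→o after a consonant, before r)
  koru → koro   (u→o word-finally)
So the Panikan cognate is 'koro'.

koro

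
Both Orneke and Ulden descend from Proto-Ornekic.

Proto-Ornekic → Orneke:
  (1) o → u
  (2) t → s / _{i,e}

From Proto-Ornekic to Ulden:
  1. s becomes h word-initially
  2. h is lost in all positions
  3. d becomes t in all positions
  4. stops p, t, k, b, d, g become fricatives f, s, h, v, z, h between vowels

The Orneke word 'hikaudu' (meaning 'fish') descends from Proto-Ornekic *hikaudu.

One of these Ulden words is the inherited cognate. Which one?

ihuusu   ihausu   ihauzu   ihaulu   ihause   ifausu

ihausu

Ulden: *hikaudu
  hikaudu (rule 1 does not apply)
  hikaudu → ikaudu   [h-loss]
  ikaudu → ikautu   [unconditioned shift]
  ikautu → ihausu   [intervocalic lenition]
  giving Ulden ihausu.
The other candidates each miss or misapply at least one Ulden change.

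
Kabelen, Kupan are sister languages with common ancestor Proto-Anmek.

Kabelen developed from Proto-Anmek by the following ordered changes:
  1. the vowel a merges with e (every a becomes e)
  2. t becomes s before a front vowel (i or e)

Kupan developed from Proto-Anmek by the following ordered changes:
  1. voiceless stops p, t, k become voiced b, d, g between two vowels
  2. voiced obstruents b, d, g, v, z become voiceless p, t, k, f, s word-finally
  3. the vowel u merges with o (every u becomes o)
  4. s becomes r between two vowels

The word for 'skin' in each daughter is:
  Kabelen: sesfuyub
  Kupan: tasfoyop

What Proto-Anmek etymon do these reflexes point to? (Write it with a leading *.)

*tasfuyub

Position 7: Kabelen has u, Kupan has o. Kabelen preserves u here (none of its changes turn any other segment into u), so the proto-segment is *u.
Position 8: Kabelen has b, Kupan has p. Kabelen preserves b here (none of its changes turn any other segment into b), so the proto-segment is *b.
Continuing position by position gives *tasfuyub; check it forward:
Kabelen: start from *tasfuyub.
  rule 1 (vowel merger): tasfuyub → tesfuyub
  rule 2 (palatalisation): tesfuyub → sesfuyub
  ⇒ Kabelen sesfuyub
Kupan: *tasfuyub > tasfuyup > tasfoyop  (by final devoicing, vowel merger)
*tasfuyub is the unique common source.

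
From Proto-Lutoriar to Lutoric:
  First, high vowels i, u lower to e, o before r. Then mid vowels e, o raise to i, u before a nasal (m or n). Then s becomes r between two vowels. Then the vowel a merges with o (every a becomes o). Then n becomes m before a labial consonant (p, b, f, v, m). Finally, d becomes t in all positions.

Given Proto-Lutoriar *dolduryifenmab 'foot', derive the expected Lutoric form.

Lutoric: start from *dolduryifenmab.
  rule 1 (pre-rhotic lowering): dolduryifenmab → doldoryifenmab
  rule 2 (pre-nasal raising): doldoryifenmab → doldoryifinmab
  rule 3: no change — doldoryifinmab
  rule 4 (vowel merger): doldoryifinmab → doldoryifinmob
  rule 5 (nasal place assimilation): doldoryifinmob → doldoryifimmob
  rule 6 (unconditioned shift): doldoryifimmob → toltoryifimmob
  ⇒ Lutoric toltoryifimmob

toltoryifimmob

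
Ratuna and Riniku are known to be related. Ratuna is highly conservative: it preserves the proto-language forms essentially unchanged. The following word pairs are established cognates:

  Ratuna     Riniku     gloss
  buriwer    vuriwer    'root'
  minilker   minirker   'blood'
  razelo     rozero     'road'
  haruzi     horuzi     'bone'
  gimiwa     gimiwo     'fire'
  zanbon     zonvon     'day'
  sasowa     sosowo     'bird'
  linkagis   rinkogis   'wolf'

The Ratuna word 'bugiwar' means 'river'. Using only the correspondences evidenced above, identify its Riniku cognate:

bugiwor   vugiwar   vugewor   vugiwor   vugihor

vugiwor

buriwer ~ vuriwer — Ratuna b corresponds to Riniku v word-initially before a back vowel.
haruzi ~ horuzi — Ratuna a corresponds to Riniku o after a consonant, before r.
Applying these to Ratuna 'bugiwar':
  bugiwar → vugiwar   (b→v word-initially before a back vowel)
  vugiwar → vugiwor   (a→o after a consonant, before r)
So the Riniku cognate is 'vugiwor'.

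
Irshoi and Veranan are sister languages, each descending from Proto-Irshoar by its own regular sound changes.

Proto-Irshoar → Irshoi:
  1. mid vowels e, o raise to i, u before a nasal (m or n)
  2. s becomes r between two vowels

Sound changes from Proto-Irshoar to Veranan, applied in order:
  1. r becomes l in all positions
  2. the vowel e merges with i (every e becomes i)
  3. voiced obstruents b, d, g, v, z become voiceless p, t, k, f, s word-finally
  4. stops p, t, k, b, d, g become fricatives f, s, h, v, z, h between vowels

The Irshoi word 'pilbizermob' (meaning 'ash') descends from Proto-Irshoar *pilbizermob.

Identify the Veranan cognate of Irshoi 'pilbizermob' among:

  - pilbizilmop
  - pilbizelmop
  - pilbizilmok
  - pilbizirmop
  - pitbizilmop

pilbizilmop

Veranan: start from *pilbizermob.
  rule 1 (unconditioned shift): pilbizermob → pilbizelmob
  rule 2 (vowel merger): pilbizelmob → pilbizilmob
  rule 3 (final devoicing): pilbizilmob → pilbizilmop
  rule 4: no change — pilbizilmop
  ⇒ Veranan pilbizilmop
The other candidates each miss or misapply at least one Veranan change.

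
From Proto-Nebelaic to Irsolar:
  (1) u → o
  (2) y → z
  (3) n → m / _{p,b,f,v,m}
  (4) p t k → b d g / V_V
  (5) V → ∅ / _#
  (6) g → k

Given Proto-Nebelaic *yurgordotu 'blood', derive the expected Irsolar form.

Irsolar: start from *yurgordotu.
  rule 1 (vowel merger): yurgordotu → yorgordoto
  rule 2 (unconditioned shift): yorgordoto → zorgordoto
  rule 3: no change — zorgordoto
  rule 4 (intervocalic voicing): zorgordoto → zorgordodo
  rule 5 (apocope): zorgordodo → zorgordod
  rule 6 (unconditioned shift): zorgordod → zorkordod
  ⇒ Irsolar zorkordod

zorkordod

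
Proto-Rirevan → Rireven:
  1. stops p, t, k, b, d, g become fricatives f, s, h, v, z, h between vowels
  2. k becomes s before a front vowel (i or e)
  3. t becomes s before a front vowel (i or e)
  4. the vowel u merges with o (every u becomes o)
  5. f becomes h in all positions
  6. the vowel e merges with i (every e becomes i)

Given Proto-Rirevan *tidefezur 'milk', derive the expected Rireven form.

Rireven: start from *tidefezur.
  rule 1 (intervocalic lenition): tidefezur → tizefezur
  rule 2: no change — tizefezur
  rule 3 (palatalisation): tizefezur → sizefezur
  rule 4 (vowel merger): sizefezur → sizefezor
  rule 5 (unconditioned shift): sizefezor → sizehezor
  rule 6 (vowel merger): sizehezor → sizihizor
  ⇒ Rireven sizihizor

sizihizor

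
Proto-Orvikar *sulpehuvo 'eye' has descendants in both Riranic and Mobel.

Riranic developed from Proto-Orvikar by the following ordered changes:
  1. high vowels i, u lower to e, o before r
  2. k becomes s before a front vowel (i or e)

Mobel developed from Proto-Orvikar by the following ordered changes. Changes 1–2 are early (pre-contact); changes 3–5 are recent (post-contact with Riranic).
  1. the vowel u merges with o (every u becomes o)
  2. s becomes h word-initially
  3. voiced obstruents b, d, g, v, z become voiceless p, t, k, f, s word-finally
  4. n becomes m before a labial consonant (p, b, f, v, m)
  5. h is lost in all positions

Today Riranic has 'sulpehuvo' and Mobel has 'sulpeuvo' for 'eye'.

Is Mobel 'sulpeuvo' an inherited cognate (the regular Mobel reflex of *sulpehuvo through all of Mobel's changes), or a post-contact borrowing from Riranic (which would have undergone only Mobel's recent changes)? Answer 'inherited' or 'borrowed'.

borrowed

If inherited, *sulpehuvo would pass through all of Mobel's changes:
Mobel: *sulpehuvo
  sulpehuvo → solpehovo   [vowel merger]
  solpehovo → holpehovo   [debuccalisation]
  holpehovo (rule 3 does not apply)
  holpehovo (rule 4 does not apply)
  holpehovo → olpeovo   [h-loss]
  giving Mobel olpeovo.
If borrowed from Riranic 'sulpehuvo' after the early changes, it would undergo only the recent ones:
  rule 3 (final devoicing): no change (sulpehuvo)
  rule 4 (nasal place assimilation): no change (sulpehuvo)
  rule 5 (h-loss): sulpehuvo → sulpeuvo
  ⇒ as a loan: sulpeuvo
Mobel 'sulpeuvo' matches the loan outcome 'sulpeuvo', not the inherited 'olpeovo' — it skipped the early Mobel changes, so it was borrowed from Riranic.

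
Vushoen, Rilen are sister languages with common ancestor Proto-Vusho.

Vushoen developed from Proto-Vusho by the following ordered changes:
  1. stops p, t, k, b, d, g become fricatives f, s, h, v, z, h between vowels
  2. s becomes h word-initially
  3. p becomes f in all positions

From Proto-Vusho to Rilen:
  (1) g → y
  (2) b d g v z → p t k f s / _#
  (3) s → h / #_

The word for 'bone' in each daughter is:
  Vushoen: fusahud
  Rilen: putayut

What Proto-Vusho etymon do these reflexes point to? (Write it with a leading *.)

*putagud

Position 1: Vushoen has f, Rilen has p. Taking the neighbouring segments as reconstructed: Vushoen f could go back to *p or *f; Rilen p can only go back to *p — the one source consistent with every daughter is *p.
Position 3: Vushoen has s, Rilen has t. Taking the neighbouring segments as reconstructed: Vushoen s could go back to *t or *s; Rilen t can only go back to *t — the one source consistent with every daughter is *t.
Position 5: Vushoen has h, Rilen has y. Taking the neighbouring segments as reconstructed: Vushoen h could go back to *k or *g or *h; Rilen y could go back to *g or *y — the one source consistent with every daughter is *g.
Continuing position by position gives *putagud; check it forward:
Vushoen: start from *putagud.
  rule 1 (intervocalic lenition): putagud → pusahud
  rule 2: no change — pusahud
  rule 3 (unconditioned shift): pusahud → fusahud
  ⇒ Vushoen fusahud
Rilen: start from *putagud.
  rule 1 (unconditioned shift): putagud → putayud
  rule 2 (final devoicing): putayud → putayut
  rule 3: no change — putayut
  ⇒ Rilen putayut
Only *putagud yields all of Vushoen fusahud, Rilen putayut.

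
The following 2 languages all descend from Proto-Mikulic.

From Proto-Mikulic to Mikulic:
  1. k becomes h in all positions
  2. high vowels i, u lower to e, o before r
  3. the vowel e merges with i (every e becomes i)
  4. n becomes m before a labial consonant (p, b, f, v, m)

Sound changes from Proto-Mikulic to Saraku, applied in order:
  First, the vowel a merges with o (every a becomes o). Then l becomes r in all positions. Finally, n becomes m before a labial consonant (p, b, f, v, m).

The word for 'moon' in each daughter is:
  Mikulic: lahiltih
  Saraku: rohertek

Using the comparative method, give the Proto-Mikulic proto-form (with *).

Position 5: Mikulic has l, Saraku has r. Mikulic preserves l here (none of its changes turn any other segment into l), so the proto-segment is *l.
Position 7: Mikulic has i, Saraku has e. Saraku preserves e here (none of its changes turn any other segment into e), so the proto-segment is *e.
Position 2: Mikulic has a, Saraku has o. Mikulic preserves a here (none of its changes turn any other segment into a), so the proto-segment is *a.
This points to *laheltek. Verify forward in each daughter:
Mikulic: start from *laheltek.
  rule 1 (unconditioned shift): laheltek → lahelteh
  rule 2: no change — lahelteh
  rule 3 (vowel merger): lahelteh → lahiltih
  rule 4: no change — lahiltih
  ⇒ Mikulic lahiltih
Saraku: start from *laheltek.
  rule 1 (vowel merger): laheltek → loheltek
  rule 2 (unconditioned shift): loheltek → rohertek
  rule 3: no change — rohertek
  ⇒ Saraku rohertek
*laheltek is the unique common source.

*laheltek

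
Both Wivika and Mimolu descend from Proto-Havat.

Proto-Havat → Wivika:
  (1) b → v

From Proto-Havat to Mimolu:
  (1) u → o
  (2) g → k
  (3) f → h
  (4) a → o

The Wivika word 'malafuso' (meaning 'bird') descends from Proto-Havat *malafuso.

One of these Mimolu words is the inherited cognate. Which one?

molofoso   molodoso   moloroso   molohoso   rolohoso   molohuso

molohoso

Mimolu: *malafuso > malafoso > malahoso > molohoso  (by vowel merger, unconditioned shift, vowel merger)
The other candidates each miss or misapply at least one Mimolu change.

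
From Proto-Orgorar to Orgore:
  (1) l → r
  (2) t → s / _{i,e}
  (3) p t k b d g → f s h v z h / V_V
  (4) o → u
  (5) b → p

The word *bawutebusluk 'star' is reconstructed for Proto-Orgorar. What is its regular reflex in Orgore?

pawusevusruk

Orgore: *bawutebusluk > bawutebusruk > bawusebusruk > bawusevusruk > pawusevusruk  (by unconditioned shift, palatalisation, intervocalic lenition, unconditioned shift)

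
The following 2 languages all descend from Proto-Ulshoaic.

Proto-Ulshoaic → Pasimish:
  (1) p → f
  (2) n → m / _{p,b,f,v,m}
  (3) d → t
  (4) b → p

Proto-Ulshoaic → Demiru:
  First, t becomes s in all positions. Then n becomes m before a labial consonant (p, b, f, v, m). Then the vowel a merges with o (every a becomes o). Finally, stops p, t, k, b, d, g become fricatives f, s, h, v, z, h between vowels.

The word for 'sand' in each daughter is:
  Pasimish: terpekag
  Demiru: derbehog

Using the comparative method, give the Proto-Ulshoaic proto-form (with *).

*derbekag

Position 7: Pasimish has a, Demiru has o. Pasimish preserves a here (none of its changes turn any other segment into a), so the proto-segment is *a.
Position 6: Pasimish has k, Demiru has h. Pasimish preserves k here (none of its changes turn any other segment into k), so the proto-segment is *k.
Position 4: Pasimish has p, Demiru has b. Demiru preserves b here (none of its changes turn any other segment into b), so the proto-segment is *b.
Continuing position by position gives *derbekag; check it forward:
Pasimish: *derbekag
  derbekag (rule 1 does not apply)
  derbekag (rule 2 does not apply)
  derbekag → terbekag   [unconditioned shift]
  terbekag → terpekag   [unconditioned shift]
  giving Pasimish terpekag.
Demiru: *derbekag > derbekog > derbehog  (by vowel merger, intervocalic lenition)
Only *derbekag yields all of Pasimish terpekag, Demiru derbehog.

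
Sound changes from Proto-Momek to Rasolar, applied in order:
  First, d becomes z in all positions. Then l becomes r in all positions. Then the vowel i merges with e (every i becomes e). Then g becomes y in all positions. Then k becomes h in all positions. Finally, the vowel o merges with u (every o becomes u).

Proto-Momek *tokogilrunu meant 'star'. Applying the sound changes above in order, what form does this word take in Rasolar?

Rasolar: start from *tokogilrunu.
  rule 1: no change — tokogilrunu
  rule 2 (unconditioned shift): tokogilrunu → tokogirrunu
  rule 3 (vowel merger): tokogirrunu → tokogerrunu
  rule 4 (unconditioned shift): tokogerrunu → tokoyerrunu
  rule 5 (unconditioned shift): tokoyerrunu → tohoyerrunu
  rule 6 (vowel merger): tohoyerrunu → tuhuyerrunu
  ⇒ Rasolar tuhuyerrunu

tuhuyerrunu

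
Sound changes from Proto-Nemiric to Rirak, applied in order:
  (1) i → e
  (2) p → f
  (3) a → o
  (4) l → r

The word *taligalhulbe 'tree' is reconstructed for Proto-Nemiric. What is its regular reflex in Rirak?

toregorhurbe

Rirak: *taligalhulbe > talegalhulbe > tolegolhulbe > toregorhurbe  (by vowel merger, vowel merger, unconditioned shift)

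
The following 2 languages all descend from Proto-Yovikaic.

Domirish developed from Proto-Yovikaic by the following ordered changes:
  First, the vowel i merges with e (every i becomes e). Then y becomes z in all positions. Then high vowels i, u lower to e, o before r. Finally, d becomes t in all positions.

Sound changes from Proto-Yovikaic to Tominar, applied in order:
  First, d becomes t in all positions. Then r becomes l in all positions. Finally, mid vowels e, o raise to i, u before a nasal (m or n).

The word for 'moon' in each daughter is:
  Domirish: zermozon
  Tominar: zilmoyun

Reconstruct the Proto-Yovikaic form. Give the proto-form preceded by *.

Position 3: Domirish has r, Tominar has l. Domirish preserves r here (none of its changes turn any other segment into r), so the proto-segment is *r.
Position 2: Domirish has e, Tominar has i. Taking the neighbouring segments as reconstructed: Domirish e could go back to *e or *i; Tominar i can only go back to *i — the one source consistent with every daughter is *i.
Position 7: Domirish has o, Tominar has u. Taking the neighbouring segments as reconstructed: Domirish o can only go back to *o; Tominar u could go back to *o or *u — the one source consistent with every daughter is *o.
Continuing position by position gives *zirmoyon; check it forward:
Domirish: start from *zirmoyon.
  rule 1 (vowel merger): zirmoyon → zermoyon
  rule 2 (unconditioned shift): zermoyon → zermozon
  rule 3: no change — zermozon
  rule 4: no change — zermozon
  ⇒ Domirish zermozon
Tominar: *zirmoyon > zilmoyon > zilmoyun  (by unconditioned shift, pre-nasal raising)
Only *zirmoyon yields all of Domirish zermozon, Tominar zilmoyun.

*zirmoyon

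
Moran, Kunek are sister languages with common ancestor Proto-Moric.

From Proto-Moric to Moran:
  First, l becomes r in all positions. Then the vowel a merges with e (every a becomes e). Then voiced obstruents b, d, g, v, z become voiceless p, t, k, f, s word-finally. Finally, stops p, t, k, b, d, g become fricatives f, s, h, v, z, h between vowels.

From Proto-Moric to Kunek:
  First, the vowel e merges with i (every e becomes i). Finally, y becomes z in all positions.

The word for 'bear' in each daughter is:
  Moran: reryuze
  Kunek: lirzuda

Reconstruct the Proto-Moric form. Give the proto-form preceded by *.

Position 2: Moran has e, Kunek has i. Taking the neighbouring segments as reconstructed: Moran e could go back to *a or *e; Kunek i could go back to *e or *i — the one source consistent with every daughter is *e.
Position 4: Moran has y, Kunek has z. Moran preserves y here (none of its changes turn any other segment into y), so the proto-segment is *y.
Verify the candidate proto-form against each daughter:
Moran: *leryuda > reryuda > reryude > reryuze  (by unconditioned shift, vowel merger, intervocalic lenition)
Kunek: start from *leryuda.
  rule 1 (vowel merger): leryuda → liryuda
  rule 2 (unconditioned shift): liryuda → lirzuda
  ⇒ Kunek lirzuda
*leryuda is the unique common source.

*leryuda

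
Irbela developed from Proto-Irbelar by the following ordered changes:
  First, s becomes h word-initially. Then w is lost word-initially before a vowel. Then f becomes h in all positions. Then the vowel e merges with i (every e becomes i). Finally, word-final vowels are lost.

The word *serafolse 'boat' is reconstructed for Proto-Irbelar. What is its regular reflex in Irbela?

Irbela: start from *serafolse.
  rule 1 (debuccalisation): serafolse → herafolse
  rule 2: no change — herafolse
  rule 3 (unconditioned shift): herafolse → heraholse
  rule 4 (vowel merger): heraholse → hiraholsi
  rule 5 (apocope): hiraholsi → hirahols
  ⇒ Irbela hirahols

hirahols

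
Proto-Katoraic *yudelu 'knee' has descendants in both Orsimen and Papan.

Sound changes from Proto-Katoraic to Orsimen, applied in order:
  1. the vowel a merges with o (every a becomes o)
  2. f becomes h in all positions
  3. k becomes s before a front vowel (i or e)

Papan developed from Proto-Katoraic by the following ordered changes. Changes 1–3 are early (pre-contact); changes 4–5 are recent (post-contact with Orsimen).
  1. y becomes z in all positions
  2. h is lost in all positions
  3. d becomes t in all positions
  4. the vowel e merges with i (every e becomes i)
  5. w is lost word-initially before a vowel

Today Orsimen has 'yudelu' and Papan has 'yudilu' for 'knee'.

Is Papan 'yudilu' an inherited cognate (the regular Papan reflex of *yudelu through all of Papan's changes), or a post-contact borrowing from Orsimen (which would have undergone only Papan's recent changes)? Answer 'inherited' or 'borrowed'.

borrowed

If inherited, *yudelu would pass through all of Papan's changes:
Papan: *yudelu > zudelu > zutelu > zutilu  (by unconditioned shift, unconditioned shift, vowel merger)
If borrowed from Orsimen 'yudelu' after the early changes, it would undergo only the recent ones:
  rule 4 (vowel merger): yudelu → yudilu
  rule 5 (glide loss): no change (yudilu)
  ⇒ as a loan: yudilu
Papan 'yudilu' matches the loan outcome 'yudilu', not the inherited 'zutilu' — it skipped the early Papan changes, so it was borrowed from Orsimen.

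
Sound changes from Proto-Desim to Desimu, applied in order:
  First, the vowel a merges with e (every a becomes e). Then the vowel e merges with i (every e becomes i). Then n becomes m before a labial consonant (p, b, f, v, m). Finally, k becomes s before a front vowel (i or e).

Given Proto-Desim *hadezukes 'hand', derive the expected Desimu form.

hidizusis

Desimu: *hadezukes
  hadezukes → hedezukes   [vowel merger]
  hedezukes → hidizukis   [vowel merger]
  hidizukis (rule 3 does not apply)
  hidizukis → hidizusis   [palatalisation]
  giving Desimu hidizusis.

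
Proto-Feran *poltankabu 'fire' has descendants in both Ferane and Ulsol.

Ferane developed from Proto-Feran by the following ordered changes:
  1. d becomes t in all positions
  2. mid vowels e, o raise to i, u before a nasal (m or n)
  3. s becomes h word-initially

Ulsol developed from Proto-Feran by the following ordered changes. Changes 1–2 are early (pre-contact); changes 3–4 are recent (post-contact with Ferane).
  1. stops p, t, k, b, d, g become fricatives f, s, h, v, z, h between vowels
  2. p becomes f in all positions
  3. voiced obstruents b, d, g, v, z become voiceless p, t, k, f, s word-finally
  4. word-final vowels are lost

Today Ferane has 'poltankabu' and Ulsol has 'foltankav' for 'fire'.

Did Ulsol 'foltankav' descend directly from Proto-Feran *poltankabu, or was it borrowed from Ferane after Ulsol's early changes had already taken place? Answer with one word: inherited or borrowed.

inherited

If inherited, *poltankabu would pass through all of Ulsol's changes:
Ulsol: *poltankabu
  poltankabu → poltankavu   [intervocalic lenition]
  poltankavu → foltankavu   [unconditioned shift]
  foltankavu (rule 3 does not apply)
  foltankavu → foltankav   [apocope]
  giving Ulsol foltankav.
If borrowed from Ferane 'poltankabu' after the early changes, it would undergo only the recent ones:
  rule 3 (final devoicing): no change (poltankabu)
  rule 4 (apocope): poltankabu → poltankab
  ⇒ as a loan: poltankab
Ulsol 'foltankav' matches the inherited outcome exactly, so it is an inherited cognate, not a loan.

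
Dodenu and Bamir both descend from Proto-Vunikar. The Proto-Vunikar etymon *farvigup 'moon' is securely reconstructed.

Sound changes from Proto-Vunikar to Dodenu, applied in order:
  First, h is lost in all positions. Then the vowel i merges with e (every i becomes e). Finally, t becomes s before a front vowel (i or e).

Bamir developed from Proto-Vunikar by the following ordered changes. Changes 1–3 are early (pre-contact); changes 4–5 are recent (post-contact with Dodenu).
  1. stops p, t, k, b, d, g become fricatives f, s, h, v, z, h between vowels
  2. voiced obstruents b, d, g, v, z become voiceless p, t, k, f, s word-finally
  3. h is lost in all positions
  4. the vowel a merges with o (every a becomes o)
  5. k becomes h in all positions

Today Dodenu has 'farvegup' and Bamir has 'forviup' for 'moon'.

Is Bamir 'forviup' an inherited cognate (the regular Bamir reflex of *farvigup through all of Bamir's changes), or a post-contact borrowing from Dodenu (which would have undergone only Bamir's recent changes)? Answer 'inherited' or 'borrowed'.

inherited

If inherited, *farvigup would pass through all of Bamir's changes:
Bamir: *farvigup > farvihup > farviup > forviup  (by intervocalic lenition, h-loss, vowel merger)
If borrowed from Dodenu 'farvegup' after the early changes, it would undergo only the recent ones:
  rule 4 (vowel merger): farvegup → forvegup
  rule 5 (unconditioned shift): no change (forvegup)
  ⇒ as a loan: forvegup
Bamir 'forviup' matches the inherited outcome exactly, so it is an inherited cognate, not a loan.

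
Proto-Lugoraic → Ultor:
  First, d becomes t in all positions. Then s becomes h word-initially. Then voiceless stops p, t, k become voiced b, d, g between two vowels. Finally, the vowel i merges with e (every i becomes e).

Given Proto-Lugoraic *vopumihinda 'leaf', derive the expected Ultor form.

Ultor: *vopumihinda
  vopumihinda → vopumihinta   [unconditioned shift]
  vopumihinta (rule 2 does not apply)
  vopumihinta → vobumihinta   [intervocalic voicing]
  vobumihinta → vobumehenta   [vowel merger]
  giving Ultor vobumehenta.

vobumehenta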